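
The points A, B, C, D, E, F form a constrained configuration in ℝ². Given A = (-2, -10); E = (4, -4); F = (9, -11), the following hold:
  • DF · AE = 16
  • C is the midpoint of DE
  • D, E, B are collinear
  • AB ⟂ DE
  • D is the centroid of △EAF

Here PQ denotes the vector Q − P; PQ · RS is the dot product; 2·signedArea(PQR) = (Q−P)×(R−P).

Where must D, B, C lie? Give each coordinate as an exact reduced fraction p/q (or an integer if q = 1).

B = (298/85, -886/85)
C = (23/6, -37/6)
D = (11/3, -25/3)

1. D_x = 11/3  [D is the centroid of △EAF]
2. D_y = -25/3  [D is the centroid of △EAF]
   → D = (11/3, -25/3)
3. B_x = 298/85  [D, E, B are collinear ∩ AB ⟂ DE]
4. B_y = -886/85  [D, E, B are collinear ∩ AB ⟂ DE]
   → B = (298/85, -886/85)
5. C_x = 23/6  [C is the midpoint of DE]
6. C_y = -37/6  [C is the midpoint of DE]
   → C = (23/6, -37/6)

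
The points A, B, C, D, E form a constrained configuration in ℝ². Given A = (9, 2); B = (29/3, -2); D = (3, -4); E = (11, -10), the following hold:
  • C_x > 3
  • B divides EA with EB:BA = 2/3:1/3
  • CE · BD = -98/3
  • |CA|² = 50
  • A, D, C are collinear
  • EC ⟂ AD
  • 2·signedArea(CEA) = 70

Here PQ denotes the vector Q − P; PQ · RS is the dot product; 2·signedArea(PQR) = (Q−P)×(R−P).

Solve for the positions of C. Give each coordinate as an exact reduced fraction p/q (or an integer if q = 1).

1. C_x = 4  [A, D, C are collinear ∩ EC ⟂ AD]
2. C_y = -3  [A, D, C are collinear ∩ EC ⟂ AD]
   → C = (4, -3)

C = (4, -3)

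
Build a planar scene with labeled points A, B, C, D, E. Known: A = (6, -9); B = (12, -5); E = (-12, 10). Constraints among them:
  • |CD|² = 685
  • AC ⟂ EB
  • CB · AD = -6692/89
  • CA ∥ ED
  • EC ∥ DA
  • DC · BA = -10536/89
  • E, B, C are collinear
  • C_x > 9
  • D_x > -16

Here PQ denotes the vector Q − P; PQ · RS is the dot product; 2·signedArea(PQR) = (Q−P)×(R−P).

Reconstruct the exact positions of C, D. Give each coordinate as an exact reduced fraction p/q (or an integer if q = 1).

1. C_x = 844/89  [E, B, C are collinear ∩ AC ⟂ EB]
2. C_y = -305/89  [E, B, C are collinear ∩ AC ⟂ EB]
   → C = (844/89, -305/89)
3. D_x = -1378/89  [EC ∥ DA ∩ CA ∥ ED]
4. D_y = 394/89  [EC ∥ DA ∩ CA ∥ ED]
   → D = (-1378/89, 394/89)

C = (844/89, -305/89)
D = (-1378/89, 394/89)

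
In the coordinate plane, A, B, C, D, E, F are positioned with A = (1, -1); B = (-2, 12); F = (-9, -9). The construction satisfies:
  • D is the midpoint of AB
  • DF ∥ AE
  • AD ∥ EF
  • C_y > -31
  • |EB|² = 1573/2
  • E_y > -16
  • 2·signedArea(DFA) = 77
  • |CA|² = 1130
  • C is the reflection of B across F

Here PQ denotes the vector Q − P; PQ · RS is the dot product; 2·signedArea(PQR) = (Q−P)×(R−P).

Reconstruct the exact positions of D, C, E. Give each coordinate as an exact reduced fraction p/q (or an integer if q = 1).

1. D_x = -1/2  [D is the midpoint of AB]
2. D_y = 11/2  [D is the midpoint of AB]
   → D = (-1/2, 11/2)
3. C_x = -16  [C is the reflection of B across F]
4. C_y = -30  [C is the reflection of B across F]
   → C = (-16, -30)
5. E_x = -15/2  [AD ∥ EF ∩ DF ∥ AE]
6. E_y = -31/2  [AD ∥ EF ∩ DF ∥ AE]
   → E = (-15/2, -31/2)

C = (-16, -30)
D = (-1/2, 11/2)
E = (-15/2, -31/2)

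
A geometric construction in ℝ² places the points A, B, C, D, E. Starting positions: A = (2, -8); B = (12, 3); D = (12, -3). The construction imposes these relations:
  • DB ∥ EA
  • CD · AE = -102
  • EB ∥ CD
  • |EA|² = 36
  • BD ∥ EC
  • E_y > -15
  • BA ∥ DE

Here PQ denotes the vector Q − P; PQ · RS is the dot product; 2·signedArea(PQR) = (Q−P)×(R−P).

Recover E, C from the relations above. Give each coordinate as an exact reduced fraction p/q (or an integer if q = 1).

C = (2, -20)
E = (2, -14)

1. E_x = 2  [DB ∥ EA ∩ BA ∥ DE]
2. E_y = -14  [DB ∥ EA ∩ BA ∥ DE]
   → E = (2, -14)
3. C_x = 2  [EB ∥ CD ∩ BD ∥ EC]
4. C_y = -20  [EB ∥ CD ∩ BD ∥ EC]
   → C = (2, -20)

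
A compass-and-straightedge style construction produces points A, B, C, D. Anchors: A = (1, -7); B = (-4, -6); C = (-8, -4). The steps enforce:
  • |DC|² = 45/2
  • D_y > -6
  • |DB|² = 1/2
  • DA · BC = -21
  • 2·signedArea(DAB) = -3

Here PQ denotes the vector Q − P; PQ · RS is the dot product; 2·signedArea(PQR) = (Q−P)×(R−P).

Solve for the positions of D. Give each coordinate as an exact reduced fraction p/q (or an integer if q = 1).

1. D_x = -7/2  [DA · BC = -21 ∩ 2·signedArea(DAB) = -3]
2. D_y = -11/2  [DA · BC = -21 ∩ 2·signedArea(DAB) = -3]
   → D = (-7/2, -11/2)

D = (-7/2, -11/2)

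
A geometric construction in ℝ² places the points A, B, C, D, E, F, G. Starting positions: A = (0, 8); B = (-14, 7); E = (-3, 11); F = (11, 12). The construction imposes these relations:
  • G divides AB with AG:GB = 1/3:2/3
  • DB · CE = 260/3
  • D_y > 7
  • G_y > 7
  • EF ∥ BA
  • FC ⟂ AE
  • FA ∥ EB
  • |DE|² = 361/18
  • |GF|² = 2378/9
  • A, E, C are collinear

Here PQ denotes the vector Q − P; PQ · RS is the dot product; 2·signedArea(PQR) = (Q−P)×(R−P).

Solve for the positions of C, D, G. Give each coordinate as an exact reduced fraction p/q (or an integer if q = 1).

1. C_x = 7/2  [A, E, C are collinear ∩ FC ⟂ AE]
2. C_y = 9/2  [A, E, C are collinear ∩ FC ⟂ AE]
   → C = (7/2, 9/2)
3. D_x = 1/6  [line 13/2·x + -13/2·y + 299/6 = 0 ∩ |DE|² = 361/18]
4. D_y = 47/6  [line 13/2·x + -13/2·y + 299/6 = 0 ∩ |DE|² = 361/18]
   → D = (1/6, 47/6)
5. G_x = -14/3  [G divides AB with AG:GB = 1/3:2/3]
6. G_y = 23/3  [G divides AB with AG:GB = 1/3:2/3]
   → G = (-14/3, 23/3)

C = (7/2, 9/2)
D = (1/6, 47/6)
G = (-14/3, 23/3)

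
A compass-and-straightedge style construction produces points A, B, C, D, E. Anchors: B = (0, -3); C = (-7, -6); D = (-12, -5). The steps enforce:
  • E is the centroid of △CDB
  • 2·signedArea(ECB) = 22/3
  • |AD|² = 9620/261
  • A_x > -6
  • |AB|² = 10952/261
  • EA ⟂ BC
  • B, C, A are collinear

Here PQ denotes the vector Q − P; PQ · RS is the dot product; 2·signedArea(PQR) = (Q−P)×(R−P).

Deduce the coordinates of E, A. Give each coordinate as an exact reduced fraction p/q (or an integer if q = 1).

A = (-518/87, -161/29)
E = (-19/3, -14/3)

1. E_x = -19/3  [E is the centroid of △CDB]
2. E_y = -14/3  [E is the centroid of △CDB]
   → E = (-19/3, -14/3)
3. A_x = -518/87  [B, C, A are collinear ∩ EA ⟂ BC]
4. A_y = -161/29  [B, C, A are collinear ∩ EA ⟂ BC]
   → A = (-518/87, -161/29)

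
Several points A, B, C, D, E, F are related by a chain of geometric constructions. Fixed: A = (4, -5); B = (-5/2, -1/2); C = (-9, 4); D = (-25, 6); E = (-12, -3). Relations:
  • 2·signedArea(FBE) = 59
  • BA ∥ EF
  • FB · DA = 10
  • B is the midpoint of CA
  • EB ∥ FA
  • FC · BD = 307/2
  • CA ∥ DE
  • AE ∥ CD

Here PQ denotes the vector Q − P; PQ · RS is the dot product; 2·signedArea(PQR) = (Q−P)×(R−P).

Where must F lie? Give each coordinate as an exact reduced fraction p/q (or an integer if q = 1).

1. F_x = -11/2  [EB ∥ FA ∩ BA ∥ EF]
2. F_y = -15/2  [EB ∥ FA ∩ BA ∥ EF]
   → F = (-11/2, -15/2)

F = (-11/2, -15/2)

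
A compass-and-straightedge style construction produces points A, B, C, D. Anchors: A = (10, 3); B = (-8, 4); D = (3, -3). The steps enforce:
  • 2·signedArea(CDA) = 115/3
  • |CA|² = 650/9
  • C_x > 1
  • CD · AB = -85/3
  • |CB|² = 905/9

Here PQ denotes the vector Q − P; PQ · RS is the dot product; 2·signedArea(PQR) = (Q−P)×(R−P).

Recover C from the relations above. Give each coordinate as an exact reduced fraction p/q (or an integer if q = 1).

C = (5/3, 4/3)

1. C_x = 5/3  [2·signedArea(CDA) = 115/3 ∩ CD · AB = -85/3]
2. C_y = 4/3  [2·signedArea(CDA) = 115/3 ∩ CD · AB = -85/3]
   → C = (5/3, 4/3)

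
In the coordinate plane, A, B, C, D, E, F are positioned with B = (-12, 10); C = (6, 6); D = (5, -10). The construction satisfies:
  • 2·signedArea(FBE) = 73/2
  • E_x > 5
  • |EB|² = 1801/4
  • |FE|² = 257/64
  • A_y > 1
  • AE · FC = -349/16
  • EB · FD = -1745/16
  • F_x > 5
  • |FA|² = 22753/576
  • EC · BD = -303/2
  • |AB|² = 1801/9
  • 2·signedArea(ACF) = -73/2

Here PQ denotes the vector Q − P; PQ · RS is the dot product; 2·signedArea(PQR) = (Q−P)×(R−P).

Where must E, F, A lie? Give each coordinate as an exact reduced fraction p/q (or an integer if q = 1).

1. E_x = 11/2  [line -17·x + 20·y + 267/2 = 0 ∩ |EB|² = 1801/4]
2. E_y = -2  [line -17·x + 20·y + 267/2 = 0 ∩ |EB|² = 1801/4]
   → E = (11/2, -2)
3. F_x = 45/8  [EB · FD = -1745/16 ∩ 2·signedArea(FBE) = 73/2]
4. F_y = 0  [EB · FD = -1745/16 ∩ 2·signedArea(FBE) = 73/2]
   → F = (45/8, 0)
5. A_x = -1/3  [AE · FC = -349/16 ∩ 2·signedArea(ACF) = -73/2]
6. A_y = 2  [AE · FC = -349/16 ∩ 2·signedArea(ACF) = -73/2]
   → A = (-1/3, 2)

A = (-1/3, 2)
E = (11/2, -2)
F = (45/8, 0)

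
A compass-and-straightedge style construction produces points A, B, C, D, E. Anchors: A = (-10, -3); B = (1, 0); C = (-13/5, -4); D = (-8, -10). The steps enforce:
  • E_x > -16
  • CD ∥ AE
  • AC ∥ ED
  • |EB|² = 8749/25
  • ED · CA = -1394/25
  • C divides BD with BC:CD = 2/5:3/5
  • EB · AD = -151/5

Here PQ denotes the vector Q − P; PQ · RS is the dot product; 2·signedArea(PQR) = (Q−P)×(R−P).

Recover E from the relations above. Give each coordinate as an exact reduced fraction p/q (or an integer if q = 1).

E = (-77/5, -9)

1. E_x = -77/5  [AC ∥ ED ∩ CD ∥ AE]
2. E_y = -9  [AC ∥ ED ∩ CD ∥ AE]
   → E = (-77/5, -9)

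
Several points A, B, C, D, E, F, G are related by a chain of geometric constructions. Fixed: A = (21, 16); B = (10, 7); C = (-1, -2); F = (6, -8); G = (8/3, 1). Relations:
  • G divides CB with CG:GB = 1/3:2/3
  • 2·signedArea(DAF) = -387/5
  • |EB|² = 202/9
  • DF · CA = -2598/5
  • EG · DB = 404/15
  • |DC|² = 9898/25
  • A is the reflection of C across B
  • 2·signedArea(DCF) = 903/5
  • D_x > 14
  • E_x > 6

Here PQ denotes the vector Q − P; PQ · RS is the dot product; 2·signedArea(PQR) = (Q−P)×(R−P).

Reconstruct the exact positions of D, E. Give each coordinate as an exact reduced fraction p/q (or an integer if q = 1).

1. D_x = 72/5  [2·signedArea(DCF) = 903/5 ∩ 2·signedArea(DAF) = -387/5]
2. D_y = 53/5  [2·signedArea(DCF) = 903/5 ∩ 2·signedArea(DAF) = -387/5]
   → D = (72/5, 53/5)
3. E_x = 19/3  [line 22/5·x + 18/5·y + -634/15 = 0 ∩ |EB|² = 202/9]
4. E_y = 4  [line 22/5·x + 18/5·y + -634/15 = 0 ∩ |EB|² = 202/9]
   → E = (19/3, 4)

D = (72/5, 53/5)
E = (19/3, 4)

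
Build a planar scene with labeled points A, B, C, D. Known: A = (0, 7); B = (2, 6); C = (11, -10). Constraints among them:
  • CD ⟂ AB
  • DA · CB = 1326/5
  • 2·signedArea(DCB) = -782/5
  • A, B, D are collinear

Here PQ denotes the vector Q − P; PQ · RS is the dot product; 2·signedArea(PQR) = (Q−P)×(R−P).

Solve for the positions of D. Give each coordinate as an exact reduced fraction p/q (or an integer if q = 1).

D = (78/5, -4/5)

1. D_x = 78/5  [A, B, D are collinear ∩ CD ⟂ AB]
2. D_y = -4/5  [A, B, D are collinear ∩ CD ⟂ AB]
   → D = (78/5, -4/5)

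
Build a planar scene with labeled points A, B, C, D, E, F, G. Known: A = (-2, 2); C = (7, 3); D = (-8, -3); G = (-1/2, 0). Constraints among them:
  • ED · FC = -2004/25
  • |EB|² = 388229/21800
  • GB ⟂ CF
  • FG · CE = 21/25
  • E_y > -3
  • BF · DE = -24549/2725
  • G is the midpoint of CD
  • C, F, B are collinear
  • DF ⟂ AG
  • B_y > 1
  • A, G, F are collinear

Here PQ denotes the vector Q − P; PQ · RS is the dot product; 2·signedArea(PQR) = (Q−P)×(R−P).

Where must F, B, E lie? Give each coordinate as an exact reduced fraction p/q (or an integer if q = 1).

B = (-8453/10900, 19929/10900)
E = (1, -2)
F = (-44/25, 42/25)

1. F_x = -44/25  [A, G, F are collinear ∩ DF ⟂ AG]
2. F_y = 42/25  [A, G, F are collinear ∩ DF ⟂ AG]
   → F = (-44/25, 42/25)
3. B_x = -8453/10900  [C, F, B are collinear ∩ GB ⟂ CF]
4. B_y = 19929/10900  [C, F, B are collinear ∩ GB ⟂ CF]
   → B = (-8453/10900, 19929/10900)
5. E_x = 1  [ED · FC = -2004/25 ∩ FG · CE = 21/25]
6. E_y = -2  [ED · FC = -2004/25 ∩ FG · CE = 21/25]
   → E = (1, -2)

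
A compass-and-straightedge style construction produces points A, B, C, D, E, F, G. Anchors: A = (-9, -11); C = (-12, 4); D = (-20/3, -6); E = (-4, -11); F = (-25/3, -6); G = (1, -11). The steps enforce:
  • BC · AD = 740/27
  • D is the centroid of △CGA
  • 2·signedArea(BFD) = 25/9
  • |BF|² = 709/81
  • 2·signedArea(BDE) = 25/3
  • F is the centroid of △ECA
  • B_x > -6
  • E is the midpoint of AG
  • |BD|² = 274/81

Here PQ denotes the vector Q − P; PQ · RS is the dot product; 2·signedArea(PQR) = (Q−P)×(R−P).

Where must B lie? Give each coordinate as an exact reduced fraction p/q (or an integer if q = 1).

1. B_x = -53/9  [2·signedArea(BDE) = 25/3 ∩ BC · AD = 740/27]
2. B_y = -13/3  [2·signedArea(BDE) = 25/3 ∩ BC · AD = 740/27]
   → B = (-53/9, -13/3)

B = (-53/9, -13/3)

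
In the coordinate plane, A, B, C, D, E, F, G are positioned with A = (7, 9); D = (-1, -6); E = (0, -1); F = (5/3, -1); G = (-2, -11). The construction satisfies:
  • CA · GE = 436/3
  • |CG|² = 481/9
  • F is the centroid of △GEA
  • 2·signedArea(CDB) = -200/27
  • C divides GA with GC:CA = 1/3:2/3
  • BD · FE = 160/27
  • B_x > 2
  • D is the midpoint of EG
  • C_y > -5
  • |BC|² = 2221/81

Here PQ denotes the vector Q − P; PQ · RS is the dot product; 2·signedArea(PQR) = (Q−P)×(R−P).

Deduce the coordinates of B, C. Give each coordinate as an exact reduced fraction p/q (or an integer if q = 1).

B = (23/9, 2/3)
C = (1, -13/3)

1. B_x = 23/9  [BD · FE = 160/27]
2. C_x = 1  [C divides GA with GC:CA = 1/3:2/3]
3. C_y = -13/3  [C divides GA with GC:CA = 1/3:2/3]
   → C = (1, -13/3)
4. B_x = 23/9  [BD · FE = 160/27 ∩ 2·signedArea(CDB) = -200/27]
5. B_y = 2/3  [BD · FE = 160/27 ∩ 2·signedArea(CDB) = -200/27]
   → B = (23/9, 2/3)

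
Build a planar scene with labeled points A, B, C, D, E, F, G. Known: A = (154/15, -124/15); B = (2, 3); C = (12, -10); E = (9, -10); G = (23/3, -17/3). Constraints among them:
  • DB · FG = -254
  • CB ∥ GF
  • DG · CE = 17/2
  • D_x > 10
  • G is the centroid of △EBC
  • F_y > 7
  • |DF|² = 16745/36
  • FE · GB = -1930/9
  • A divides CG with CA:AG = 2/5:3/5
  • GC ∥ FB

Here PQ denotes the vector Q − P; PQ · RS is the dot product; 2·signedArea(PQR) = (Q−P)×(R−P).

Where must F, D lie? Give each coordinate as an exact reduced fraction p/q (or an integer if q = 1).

D = (21/2, -10)
F = (-7/3, 22/3)

1. F_x = -7/3  [GC ∥ FB ∩ CB ∥ GF]
2. F_y = 22/3  [GC ∥ FB ∩ CB ∥ GF]
   → F = (-7/3, 22/3)
3. D_x = 21/2  [DG · CE = 17/2 ∩ DB · FG = -254]
4. D_y = -10  [DG · CE = 17/2 ∩ DB · FG = -254]
   → D = (21/2, -10)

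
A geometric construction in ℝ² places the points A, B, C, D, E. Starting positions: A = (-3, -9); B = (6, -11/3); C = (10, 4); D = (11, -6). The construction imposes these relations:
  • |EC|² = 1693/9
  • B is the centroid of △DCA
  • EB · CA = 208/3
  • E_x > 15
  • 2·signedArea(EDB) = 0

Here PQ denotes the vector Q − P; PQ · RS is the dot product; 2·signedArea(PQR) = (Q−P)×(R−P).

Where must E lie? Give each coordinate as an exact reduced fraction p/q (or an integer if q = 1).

E = (16, -25/3)

1. E_x = 16  [2·signedArea(EDB) = 0 ∩ EB · CA = 208/3]
2. E_y = -25/3  [2·signedArea(EDB) = 0 ∩ EB · CA = 208/3]
   → E = (16, -25/3)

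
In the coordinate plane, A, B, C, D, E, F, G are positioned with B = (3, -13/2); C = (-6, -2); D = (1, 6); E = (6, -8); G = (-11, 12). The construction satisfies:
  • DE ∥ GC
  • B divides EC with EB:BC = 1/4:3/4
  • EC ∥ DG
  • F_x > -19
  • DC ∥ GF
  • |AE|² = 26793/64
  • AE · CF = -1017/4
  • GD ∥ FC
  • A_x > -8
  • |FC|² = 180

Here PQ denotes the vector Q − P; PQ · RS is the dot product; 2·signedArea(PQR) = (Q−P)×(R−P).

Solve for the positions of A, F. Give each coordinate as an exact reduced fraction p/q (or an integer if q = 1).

A = (-15/2, 59/8)
F = (-18, 4)

1. F_x = -18  [GD ∥ FC ∩ DC ∥ GF]
2. F_y = 4  [GD ∥ FC ∩ DC ∥ GF]
   → F = (-18, 4)
3. A_x = -15/2  [line 12·x + -6·y + 537/4 = 0 ∩ |AE|² = 26793/64]
4. A_y = 59/8  [line 12·x + -6·y + 537/4 = 0 ∩ |AE|² = 26793/64]
   → A = (-15/2, 59/8)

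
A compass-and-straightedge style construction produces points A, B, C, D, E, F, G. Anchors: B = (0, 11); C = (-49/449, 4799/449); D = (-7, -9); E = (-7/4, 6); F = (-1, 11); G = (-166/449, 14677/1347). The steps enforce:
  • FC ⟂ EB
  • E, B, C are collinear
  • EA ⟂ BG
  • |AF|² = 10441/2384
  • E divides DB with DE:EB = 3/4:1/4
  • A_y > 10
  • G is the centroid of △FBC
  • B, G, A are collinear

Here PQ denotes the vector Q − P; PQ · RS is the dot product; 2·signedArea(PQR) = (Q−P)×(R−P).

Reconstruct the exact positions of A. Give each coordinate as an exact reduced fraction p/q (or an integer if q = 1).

1. A_x = -1743/596  [B, G, A are collinear ∩ EA ⟂ BG]
2. A_y = 3033/298  [B, G, A are collinear ∩ EA ⟂ BG]
   → A = (-1743/596, 3033/298)

A = (-1743/596, 3033/298)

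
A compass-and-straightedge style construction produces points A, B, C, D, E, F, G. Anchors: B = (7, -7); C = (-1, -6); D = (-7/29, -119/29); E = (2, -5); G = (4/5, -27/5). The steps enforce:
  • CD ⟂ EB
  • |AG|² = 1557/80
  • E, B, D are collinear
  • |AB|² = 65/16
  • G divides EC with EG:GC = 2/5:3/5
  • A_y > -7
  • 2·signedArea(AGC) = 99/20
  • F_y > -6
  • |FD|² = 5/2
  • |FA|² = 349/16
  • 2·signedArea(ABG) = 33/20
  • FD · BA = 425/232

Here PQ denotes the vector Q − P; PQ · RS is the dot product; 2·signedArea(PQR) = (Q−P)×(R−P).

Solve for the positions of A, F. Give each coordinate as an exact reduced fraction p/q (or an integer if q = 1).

A = (5, -27/4)
F = (1/2, -11/2)

1. A_x = 5  [2·signedArea(AGC) = 99/20 ∩ 2·signedArea(ABG) = 33/20]
2. A_y = -27/4  [2·signedArea(AGC) = 99/20 ∩ 2·signedArea(ABG) = 33/20]
   → A = (5, -27/4)
3. F_x = 1/2  [line 2·x + -1/4·y + -19/8 = 0 ∩ |FA|² = 349/16]
4. F_y = -11/2  [line 2·x + -1/4·y + -19/8 = 0 ∩ |FA|² = 349/16]
   → F = (1/2, -11/2)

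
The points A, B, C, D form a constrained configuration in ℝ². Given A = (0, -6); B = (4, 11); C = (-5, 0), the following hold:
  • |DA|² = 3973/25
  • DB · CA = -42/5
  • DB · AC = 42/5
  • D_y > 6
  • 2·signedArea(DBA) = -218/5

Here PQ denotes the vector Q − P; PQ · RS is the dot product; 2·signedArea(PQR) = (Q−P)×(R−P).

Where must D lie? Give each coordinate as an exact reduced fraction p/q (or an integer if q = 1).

D = (2/5, 33/5)

1. D_x = 2/5  [2·signedArea(DBA) = -218/5 ∩ DB · CA = -42/5]
2. D_y = 33/5  [2·signedArea(DBA) = -218/5 ∩ DB · CA = -42/5]
   → D = (2/5, 33/5)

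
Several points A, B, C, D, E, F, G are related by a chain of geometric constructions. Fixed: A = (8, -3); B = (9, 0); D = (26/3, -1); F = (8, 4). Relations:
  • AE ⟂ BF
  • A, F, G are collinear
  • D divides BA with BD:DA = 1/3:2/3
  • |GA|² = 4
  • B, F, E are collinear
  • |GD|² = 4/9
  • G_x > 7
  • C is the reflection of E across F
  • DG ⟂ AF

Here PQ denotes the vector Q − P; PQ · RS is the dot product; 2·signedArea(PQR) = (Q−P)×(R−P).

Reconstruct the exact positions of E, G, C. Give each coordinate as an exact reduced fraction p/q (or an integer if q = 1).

C = (108/17, 180/17)
E = (164/17, -44/17)
G = (8, -1)

1. E_x = 164/17  [B, F, E are collinear ∩ AE ⟂ BF]
2. E_y = -44/17  [B, F, E are collinear ∩ AE ⟂ BF]
   → E = (164/17, -44/17)
3. G_x = 8  [A, F, G are collinear ∩ DG ⟂ AF]
4. G_y = -1  [A, F, G are collinear ∩ DG ⟂ AF]
   → G = (8, -1)
5. C_x = 108/17  [C is the reflection of E across F]
6. C_y = 180/17  [C is the reflection of E across F]
   → C = (108/17, 180/17)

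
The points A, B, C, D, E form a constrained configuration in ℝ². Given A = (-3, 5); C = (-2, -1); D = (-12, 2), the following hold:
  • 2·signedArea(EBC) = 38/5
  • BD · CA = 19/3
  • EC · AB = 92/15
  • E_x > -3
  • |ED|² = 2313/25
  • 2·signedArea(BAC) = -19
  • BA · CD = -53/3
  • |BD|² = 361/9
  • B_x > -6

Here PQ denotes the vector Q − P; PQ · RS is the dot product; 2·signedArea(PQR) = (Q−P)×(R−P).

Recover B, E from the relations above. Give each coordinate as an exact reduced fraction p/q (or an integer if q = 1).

1. B_x = -17/3  [BD · CA = 19/3 ∩ BA · CD = -53/3]
2. B_y = 2  [BD · CA = 19/3 ∩ BA · CD = -53/3]
   → B = (-17/3, 2)
3. E_x = -12/5  [2·signedArea(EBC) = 38/5 ∩ EC · AB = 92/15]
4. E_y = 7/5  [2·signedArea(EBC) = 38/5 ∩ EC · AB = 92/15]
   → E = (-12/5, 7/5)

B = (-17/3, 2)
E = (-12/5, 7/5)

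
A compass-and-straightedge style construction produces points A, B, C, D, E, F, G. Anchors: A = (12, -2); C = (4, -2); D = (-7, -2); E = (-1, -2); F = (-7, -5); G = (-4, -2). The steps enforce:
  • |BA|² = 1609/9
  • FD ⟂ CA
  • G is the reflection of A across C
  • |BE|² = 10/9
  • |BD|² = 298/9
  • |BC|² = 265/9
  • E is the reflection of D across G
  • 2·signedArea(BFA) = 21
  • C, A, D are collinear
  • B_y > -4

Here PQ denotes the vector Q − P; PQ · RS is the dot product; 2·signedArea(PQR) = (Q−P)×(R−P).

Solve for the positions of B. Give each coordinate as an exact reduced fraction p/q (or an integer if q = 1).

B = (-4/3, -3)

1. B_x = -4/3  [line -3·x + 19·y + 53 = 0 ∩ |BD|² = 298/9]
2. B_y = -3  [line -3·x + 19·y + 53 = 0 ∩ |BD|² = 298/9]
   → B = (-4/3, -3)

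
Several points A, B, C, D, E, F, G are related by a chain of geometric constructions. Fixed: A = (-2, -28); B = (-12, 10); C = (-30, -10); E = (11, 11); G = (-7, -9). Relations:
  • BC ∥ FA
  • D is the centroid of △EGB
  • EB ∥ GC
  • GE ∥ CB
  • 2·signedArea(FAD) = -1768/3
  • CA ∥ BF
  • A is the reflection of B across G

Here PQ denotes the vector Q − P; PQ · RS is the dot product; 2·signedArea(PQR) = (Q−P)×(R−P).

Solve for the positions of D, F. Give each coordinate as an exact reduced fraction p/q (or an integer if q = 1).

D = (-8/3, 4)
F = (16, -8)

1. D_x = -8/3  [D is the centroid of △EGB]
2. D_y = 4  [D is the centroid of △EGB]
   → D = (-8/3, 4)
3. F_x = 16  [BC ∥ FA ∩ CA ∥ BF]
4. F_y = -8  [BC ∥ FA ∩ CA ∥ BF]
   → F = (16, -8)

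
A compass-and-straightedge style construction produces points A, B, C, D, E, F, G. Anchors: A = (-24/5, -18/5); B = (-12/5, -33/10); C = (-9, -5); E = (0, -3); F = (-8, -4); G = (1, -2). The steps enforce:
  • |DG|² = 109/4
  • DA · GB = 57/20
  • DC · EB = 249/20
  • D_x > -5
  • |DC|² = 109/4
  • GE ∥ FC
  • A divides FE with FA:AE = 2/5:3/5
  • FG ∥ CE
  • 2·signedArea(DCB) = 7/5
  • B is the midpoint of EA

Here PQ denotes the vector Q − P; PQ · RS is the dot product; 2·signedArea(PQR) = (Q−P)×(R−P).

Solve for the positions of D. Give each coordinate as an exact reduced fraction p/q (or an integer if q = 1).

1. D_x = -4  [DC · EB = 249/20 ∩ DA · GB = 57/20]
2. D_y = -7/2  [DC · EB = 249/20 ∩ DA · GB = 57/20]
   → D = (-4, -7/2)

D = (-4, -7/2)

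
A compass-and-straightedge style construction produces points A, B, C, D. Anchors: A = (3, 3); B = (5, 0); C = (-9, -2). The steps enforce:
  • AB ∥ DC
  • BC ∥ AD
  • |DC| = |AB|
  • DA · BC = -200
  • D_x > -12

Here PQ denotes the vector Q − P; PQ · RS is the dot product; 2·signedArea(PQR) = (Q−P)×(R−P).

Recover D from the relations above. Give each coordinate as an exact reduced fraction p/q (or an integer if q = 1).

1. D_x = -11  [AB ∥ DC ∩ BC ∥ AD]
2. D_y = 1  [AB ∥ DC ∩ BC ∥ AD]
   → D = (-11, 1)

D = (-11, 1)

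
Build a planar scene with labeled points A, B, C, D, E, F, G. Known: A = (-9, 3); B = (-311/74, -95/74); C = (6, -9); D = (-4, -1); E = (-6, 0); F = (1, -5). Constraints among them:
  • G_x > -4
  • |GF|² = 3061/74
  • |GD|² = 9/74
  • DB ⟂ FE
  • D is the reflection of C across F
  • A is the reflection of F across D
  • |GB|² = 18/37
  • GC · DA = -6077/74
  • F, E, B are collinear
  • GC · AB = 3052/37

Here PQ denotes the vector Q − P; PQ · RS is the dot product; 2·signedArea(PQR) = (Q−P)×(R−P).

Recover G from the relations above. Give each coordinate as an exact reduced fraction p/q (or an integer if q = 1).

G = (-281/74, -53/74)

1. G_x = -281/74  [GC · DA = -6077/74 ∩ GC · AB = 3052/37]
2. G_y = -53/74  [GC · DA = -6077/74 ∩ GC · AB = 3052/37]
   → G = (-281/74, -53/74)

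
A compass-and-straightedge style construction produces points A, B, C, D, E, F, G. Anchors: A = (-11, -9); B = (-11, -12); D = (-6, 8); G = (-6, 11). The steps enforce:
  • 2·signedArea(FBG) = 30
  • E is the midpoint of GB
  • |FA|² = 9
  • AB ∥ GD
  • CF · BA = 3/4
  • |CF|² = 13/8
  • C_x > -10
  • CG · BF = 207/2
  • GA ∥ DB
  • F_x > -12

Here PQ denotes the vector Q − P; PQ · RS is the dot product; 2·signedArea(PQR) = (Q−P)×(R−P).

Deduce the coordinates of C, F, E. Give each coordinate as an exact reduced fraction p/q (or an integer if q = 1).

1. F_x = -11  [line -23·x + 5·y + -223 = 0 ∩ |FA|² = 9]
2. F_y = -6  [line -23·x + 5·y + -223 = 0 ∩ |FA|² = 9]
   → F = (-11, -6)
3. E_x = -17/2  [E is the midpoint of GB]
4. E_y = -1/2  [E is the midpoint of GB]
   → E = (-17/2, -1/2)
5. C_y = -25/4  [CF · BA = 3/4]
6. C_x = -39/4  [|CF|² = 13/8]
   → C = (-39/4, -25/4)

C = (-39/4, -25/4)
E = (-17/2, -1/2)
F = (-11, -6)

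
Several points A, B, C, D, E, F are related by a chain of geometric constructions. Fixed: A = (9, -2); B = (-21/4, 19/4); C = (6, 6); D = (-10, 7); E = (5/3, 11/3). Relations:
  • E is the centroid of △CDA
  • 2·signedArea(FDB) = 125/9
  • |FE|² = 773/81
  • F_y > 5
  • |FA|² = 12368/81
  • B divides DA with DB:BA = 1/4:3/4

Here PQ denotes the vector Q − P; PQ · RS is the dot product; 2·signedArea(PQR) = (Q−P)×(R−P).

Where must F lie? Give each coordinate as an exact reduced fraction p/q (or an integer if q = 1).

1. F_x = -7/9  [line 9/4·x + 19/4·y + -887/36 = 0 ∩ |FE|² = 773/81]
2. F_y = 50/9  [line 9/4·x + 19/4·y + -887/36 = 0 ∩ |FE|² = 773/81]
   → F = (-7/9, 50/9)

F = (-7/9, 50/9)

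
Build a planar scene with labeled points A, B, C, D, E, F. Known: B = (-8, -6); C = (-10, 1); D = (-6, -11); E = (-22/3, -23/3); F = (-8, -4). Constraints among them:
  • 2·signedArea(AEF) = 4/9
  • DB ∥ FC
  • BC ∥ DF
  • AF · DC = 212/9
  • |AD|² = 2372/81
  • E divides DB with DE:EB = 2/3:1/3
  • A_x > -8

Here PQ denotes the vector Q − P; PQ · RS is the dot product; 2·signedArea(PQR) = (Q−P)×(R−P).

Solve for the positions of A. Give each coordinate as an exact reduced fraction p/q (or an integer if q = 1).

1. A_x = -70/9  [2·signedArea(AEF) = 4/9 ∩ AF · DC = 212/9]
2. A_y = -53/9  [2·signedArea(AEF) = 4/9 ∩ AF · DC = 212/9]
   → A = (-70/9, -53/9)

A = (-70/9, -53/9)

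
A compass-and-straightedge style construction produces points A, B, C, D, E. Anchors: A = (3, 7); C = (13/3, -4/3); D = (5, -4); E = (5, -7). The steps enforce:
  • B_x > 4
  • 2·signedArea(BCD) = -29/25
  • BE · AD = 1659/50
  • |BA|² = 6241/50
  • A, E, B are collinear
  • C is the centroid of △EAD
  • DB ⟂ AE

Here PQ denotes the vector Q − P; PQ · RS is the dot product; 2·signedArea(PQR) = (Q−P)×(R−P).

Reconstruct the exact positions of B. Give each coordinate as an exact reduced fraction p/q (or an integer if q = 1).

1. B_x = 229/50  [A, E, B are collinear ∩ DB ⟂ AE]
2. B_y = -203/50  [A, E, B are collinear ∩ DB ⟂ AE]
   → B = (229/50, -203/50)

B = (229/50, -203/50)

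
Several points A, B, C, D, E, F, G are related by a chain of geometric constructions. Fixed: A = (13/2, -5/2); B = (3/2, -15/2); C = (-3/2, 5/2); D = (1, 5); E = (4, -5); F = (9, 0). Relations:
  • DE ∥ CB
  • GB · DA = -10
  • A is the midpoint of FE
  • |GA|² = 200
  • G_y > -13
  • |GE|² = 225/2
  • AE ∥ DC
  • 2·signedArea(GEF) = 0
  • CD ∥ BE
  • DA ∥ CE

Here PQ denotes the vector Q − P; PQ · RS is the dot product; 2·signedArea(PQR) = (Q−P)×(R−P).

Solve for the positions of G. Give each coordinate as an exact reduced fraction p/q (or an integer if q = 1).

G = (-7/2, -25/2)

1. G_x = -7/2  [2·signedArea(GEF) = 0 ∩ GB · DA = -10]
2. G_y = -25/2  [2·signedArea(GEF) = 0 ∩ GB · DA = -10]
   → G = (-7/2, -25/2)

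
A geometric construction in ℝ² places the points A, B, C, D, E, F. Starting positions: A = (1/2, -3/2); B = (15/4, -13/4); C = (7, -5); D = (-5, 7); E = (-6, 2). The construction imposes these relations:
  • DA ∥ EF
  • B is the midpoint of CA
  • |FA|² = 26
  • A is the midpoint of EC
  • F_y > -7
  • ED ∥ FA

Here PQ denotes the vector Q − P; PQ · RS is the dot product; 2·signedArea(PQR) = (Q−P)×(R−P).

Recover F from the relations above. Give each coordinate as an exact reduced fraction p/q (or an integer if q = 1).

F = (-1/2, -13/2)

1. F_x = -1/2  [ED ∥ FA ∩ DA ∥ EF]
2. F_y = -13/2  [ED ∥ FA ∩ DA ∥ EF]
   → F = (-1/2, -13/2)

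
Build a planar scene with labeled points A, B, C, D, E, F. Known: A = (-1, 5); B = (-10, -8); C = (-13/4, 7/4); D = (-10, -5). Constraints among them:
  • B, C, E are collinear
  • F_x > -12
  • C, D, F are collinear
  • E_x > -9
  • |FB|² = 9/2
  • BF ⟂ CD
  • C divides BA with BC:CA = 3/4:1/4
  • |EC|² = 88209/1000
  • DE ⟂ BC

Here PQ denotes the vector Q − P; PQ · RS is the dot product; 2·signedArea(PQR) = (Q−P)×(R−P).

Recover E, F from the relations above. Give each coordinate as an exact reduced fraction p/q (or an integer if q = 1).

1. E_x = -2149/250  [B, C, E are collinear ∩ DE ⟂ BC]
2. E_y = -1493/250  [B, C, E are collinear ∩ DE ⟂ BC]
   → E = (-2149/250, -1493/250)
3. F_x = -23/2  [C, D, F are collinear ∩ BF ⟂ CD]
4. F_y = -13/2  [C, D, F are collinear ∩ BF ⟂ CD]
   → F = (-23/2, -13/2)

E = (-2149/250, -1493/250)
F = (-23/2, -13/2)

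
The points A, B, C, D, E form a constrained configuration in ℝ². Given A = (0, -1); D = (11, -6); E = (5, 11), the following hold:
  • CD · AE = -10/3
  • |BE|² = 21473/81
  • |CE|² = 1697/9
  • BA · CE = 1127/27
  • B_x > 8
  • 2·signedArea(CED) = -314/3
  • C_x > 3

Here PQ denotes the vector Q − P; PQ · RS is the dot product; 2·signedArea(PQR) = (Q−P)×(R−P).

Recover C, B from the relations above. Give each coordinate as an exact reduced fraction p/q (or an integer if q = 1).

B = (77/9, -44/9)
C = (11/3, -8/3)

1. C_x = 11/3  [2·signedArea(CED) = -314/3 ∩ CD · AE = -10/3]
2. C_y = -8/3  [2·signedArea(CED) = -314/3 ∩ CD · AE = -10/3]
   → C = (11/3, -8/3)
3. B_x = 77/9  [line -4/3·x + -41/3·y + -1496/27 = 0 ∩ |BE|² = 21473/81]
4. B_y = -44/9  [line -4/3·x + -41/3·y + -1496/27 = 0 ∩ |BE|² = 21473/81]
   → B = (77/9, -44/9)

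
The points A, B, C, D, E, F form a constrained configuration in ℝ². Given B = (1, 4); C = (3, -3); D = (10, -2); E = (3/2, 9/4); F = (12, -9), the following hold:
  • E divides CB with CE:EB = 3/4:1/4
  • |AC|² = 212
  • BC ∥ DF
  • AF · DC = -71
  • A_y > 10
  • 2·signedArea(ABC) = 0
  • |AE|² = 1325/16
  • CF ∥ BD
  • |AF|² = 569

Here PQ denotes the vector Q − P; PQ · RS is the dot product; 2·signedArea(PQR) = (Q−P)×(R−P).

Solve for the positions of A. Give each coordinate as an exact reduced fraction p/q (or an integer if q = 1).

A = (-1, 11)

1. A_x = -1  [2·signedArea(ABC) = 0 ∩ AF · DC = -71]
2. A_y = 11  [2·signedArea(ABC) = 0 ∩ AF · DC = -71]
   → A = (-1, 11)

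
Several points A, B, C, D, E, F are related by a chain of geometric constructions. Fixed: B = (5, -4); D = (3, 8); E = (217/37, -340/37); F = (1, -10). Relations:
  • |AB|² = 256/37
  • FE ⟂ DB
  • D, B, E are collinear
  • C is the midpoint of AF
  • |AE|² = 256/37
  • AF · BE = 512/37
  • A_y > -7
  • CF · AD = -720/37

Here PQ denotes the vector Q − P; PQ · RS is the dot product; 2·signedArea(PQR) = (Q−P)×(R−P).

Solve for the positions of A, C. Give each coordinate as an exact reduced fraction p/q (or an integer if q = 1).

A = (201/37, -244/37)
C = (119/37, -307/37)

1. A_x = 201/37  [line -32/37·x + 192/37·y + 1440/37 = 0 ∩ |AB|² = 256/37]
2. A_y = -244/37  [line -32/37·x + 192/37·y + 1440/37 = 0 ∩ |AB|² = 256/37]
   → A = (201/37, -244/37)
3. C_x = 119/37  [C is the midpoint of AF]
4. C_y = -307/37  [C is the midpoint of AF]
   → C = (119/37, -307/37)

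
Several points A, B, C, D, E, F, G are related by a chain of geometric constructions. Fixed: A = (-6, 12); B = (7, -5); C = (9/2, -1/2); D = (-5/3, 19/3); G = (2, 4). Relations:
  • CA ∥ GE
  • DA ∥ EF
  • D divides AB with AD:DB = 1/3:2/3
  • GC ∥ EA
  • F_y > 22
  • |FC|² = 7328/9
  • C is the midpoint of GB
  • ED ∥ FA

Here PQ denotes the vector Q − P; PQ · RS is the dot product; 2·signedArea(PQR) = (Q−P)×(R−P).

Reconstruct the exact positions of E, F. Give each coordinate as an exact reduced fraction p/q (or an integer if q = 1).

E = (-17/2, 33/2)
F = (-77/6, 133/6)

1. E_x = -17/2  [GC ∥ EA ∩ CA ∥ GE]
2. E_y = 33/2  [GC ∥ EA ∩ CA ∥ GE]
   → E = (-17/2, 33/2)
3. F_x = -77/6  [ED ∥ FA ∩ DA ∥ EF]
4. F_y = 133/6  [ED ∥ FA ∩ DA ∥ EF]
   → F = (-77/6, 133/6)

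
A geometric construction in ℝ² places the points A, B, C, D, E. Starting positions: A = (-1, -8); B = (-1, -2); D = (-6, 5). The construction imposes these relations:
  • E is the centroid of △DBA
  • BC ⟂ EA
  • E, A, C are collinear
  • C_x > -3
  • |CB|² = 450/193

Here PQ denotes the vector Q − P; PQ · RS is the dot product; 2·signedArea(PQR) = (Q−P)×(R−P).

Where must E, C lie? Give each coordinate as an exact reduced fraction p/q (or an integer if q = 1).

C = (-478/193, -461/193)
E = (-8/3, -5/3)

1. E_x = -8/3  [E is the centroid of △DBA]
2. E_y = -5/3  [E is the centroid of △DBA]
   → E = (-8/3, -5/3)
3. C_x = -478/193  [E, A, C are collinear ∩ BC ⟂ EA]
4. C_y = -461/193  [E, A, C are collinear ∩ BC ⟂ EA]
   → C = (-478/193, -461/193)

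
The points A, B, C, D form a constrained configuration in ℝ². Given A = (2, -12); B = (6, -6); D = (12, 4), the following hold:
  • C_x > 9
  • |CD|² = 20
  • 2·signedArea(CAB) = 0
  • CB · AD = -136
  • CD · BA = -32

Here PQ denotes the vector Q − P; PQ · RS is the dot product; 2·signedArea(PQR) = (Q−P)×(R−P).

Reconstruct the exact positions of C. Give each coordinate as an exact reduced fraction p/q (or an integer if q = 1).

1. C_x = 10  [2·signedArea(CAB) = 0 ∩ CD · BA = -32]
2. C_y = 0  [2·signedArea(CAB) = 0 ∩ CD · BA = -32]
   → C = (10, 0)

C = (10, 0)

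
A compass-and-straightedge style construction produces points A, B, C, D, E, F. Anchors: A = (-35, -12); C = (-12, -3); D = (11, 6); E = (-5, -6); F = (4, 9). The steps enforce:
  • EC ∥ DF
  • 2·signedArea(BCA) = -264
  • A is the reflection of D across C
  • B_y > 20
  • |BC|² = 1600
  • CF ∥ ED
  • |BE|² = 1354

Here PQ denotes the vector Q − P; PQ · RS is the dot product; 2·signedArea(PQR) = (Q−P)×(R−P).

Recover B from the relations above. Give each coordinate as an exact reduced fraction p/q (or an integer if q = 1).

1. B_x = 20  [line 9·x + -23·y + 303 = 0 ∩ |BE|² = 1354]
2. B_y = 21  [line 9·x + -23·y + 303 = 0 ∩ |BE|² = 1354]
   → B = (20, 21)

B = (20, 21)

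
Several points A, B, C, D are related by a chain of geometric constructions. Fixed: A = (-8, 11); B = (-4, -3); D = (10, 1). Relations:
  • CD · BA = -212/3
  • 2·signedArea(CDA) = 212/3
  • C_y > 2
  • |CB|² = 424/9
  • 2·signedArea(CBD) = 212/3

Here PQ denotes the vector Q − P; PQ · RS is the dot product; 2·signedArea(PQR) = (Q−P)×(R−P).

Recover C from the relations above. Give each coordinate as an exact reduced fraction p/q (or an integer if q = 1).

1. C_x = -2/3  [2·signedArea(CDA) = 212/3 ∩ 2·signedArea(CBD) = 212/3]
2. C_y = 3  [2·signedArea(CDA) = 212/3 ∩ 2·signedArea(CBD) = 212/3]
   → C = (-2/3, 3)

C = (-2/3, 3)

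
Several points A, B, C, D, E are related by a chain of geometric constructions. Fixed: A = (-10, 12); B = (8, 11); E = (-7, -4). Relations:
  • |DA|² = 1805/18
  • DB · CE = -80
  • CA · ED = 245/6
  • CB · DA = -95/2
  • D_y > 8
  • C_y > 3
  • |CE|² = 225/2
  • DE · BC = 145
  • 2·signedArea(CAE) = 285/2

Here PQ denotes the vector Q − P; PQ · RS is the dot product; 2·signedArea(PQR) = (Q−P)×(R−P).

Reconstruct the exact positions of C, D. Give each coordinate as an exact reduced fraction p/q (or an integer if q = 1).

C = (1/2, 7/2)
D = (-1/2, 53/6)

1. C_x = 1/2  [line 16·x + 3·y + -37/2 = 0 ∩ |CE|² = 225/2]
2. C_y = 7/2  [line 16·x + 3·y + -37/2 = 0 ∩ |CE|² = 225/2]
   → C = (1/2, 7/2)
3. D_x = -1/2  [CA · ED = 245/6 ∩ DB · CE = -80]
4. D_y = 53/6  [CA · ED = 245/6 ∩ DB · CE = -80]
   → D = (-1/2, 53/6)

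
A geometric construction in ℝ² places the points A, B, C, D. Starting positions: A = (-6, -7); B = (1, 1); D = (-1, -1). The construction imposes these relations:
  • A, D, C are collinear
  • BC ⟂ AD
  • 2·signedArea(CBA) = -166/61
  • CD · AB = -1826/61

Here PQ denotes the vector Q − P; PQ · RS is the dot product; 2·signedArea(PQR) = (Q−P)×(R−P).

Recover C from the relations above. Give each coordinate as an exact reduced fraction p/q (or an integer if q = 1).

1. C_x = 49/61  [A, D, C are collinear ∩ BC ⟂ AD]
2. C_y = 71/61  [A, D, C are collinear ∩ BC ⟂ AD]
   → C = (49/61, 71/61)

C = (49/61, 71/61)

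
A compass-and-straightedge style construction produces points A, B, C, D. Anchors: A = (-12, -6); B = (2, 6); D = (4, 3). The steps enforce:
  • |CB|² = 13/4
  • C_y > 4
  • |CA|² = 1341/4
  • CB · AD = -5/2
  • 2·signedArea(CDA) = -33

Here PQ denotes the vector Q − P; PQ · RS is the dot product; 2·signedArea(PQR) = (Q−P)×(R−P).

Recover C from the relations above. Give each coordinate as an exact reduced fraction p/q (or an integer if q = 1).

C = (3, 9/2)

1. C_x = 3  [2·signedArea(CDA) = -33 ∩ CB · AD = -5/2]
2. C_y = 9/2  [2·signedArea(CDA) = -33 ∩ CB · AD = -5/2]
   → C = (3, 9/2)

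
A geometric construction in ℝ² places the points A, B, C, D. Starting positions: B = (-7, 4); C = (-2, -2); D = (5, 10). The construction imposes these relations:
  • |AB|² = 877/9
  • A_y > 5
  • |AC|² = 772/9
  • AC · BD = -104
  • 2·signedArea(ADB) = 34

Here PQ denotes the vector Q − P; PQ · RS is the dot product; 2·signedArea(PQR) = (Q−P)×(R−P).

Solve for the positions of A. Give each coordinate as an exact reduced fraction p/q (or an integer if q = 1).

A = (8/3, 6)

1. A_x = 8/3  [2·signedArea(ADB) = 34 ∩ AC · BD = -104]
2. A_y = 6  [2·signedArea(ADB) = 34 ∩ AC · BD = -104]
   → A = (8/3, 6)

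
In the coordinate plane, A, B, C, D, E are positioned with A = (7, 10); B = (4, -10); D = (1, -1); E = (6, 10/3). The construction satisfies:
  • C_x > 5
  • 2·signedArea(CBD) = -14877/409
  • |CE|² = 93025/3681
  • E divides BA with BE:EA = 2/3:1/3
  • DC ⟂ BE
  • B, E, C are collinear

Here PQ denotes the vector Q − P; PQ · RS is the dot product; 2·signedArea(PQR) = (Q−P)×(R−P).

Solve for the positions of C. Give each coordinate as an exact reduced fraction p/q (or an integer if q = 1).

C = (2149/409, -670/409)

1. C_x = 2149/409  [B, E, C are collinear ∩ DC ⟂ BE]
2. C_y = -670/409  [B, E, C are collinear ∩ DC ⟂ BE]
   → C = (2149/409, -670/409)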